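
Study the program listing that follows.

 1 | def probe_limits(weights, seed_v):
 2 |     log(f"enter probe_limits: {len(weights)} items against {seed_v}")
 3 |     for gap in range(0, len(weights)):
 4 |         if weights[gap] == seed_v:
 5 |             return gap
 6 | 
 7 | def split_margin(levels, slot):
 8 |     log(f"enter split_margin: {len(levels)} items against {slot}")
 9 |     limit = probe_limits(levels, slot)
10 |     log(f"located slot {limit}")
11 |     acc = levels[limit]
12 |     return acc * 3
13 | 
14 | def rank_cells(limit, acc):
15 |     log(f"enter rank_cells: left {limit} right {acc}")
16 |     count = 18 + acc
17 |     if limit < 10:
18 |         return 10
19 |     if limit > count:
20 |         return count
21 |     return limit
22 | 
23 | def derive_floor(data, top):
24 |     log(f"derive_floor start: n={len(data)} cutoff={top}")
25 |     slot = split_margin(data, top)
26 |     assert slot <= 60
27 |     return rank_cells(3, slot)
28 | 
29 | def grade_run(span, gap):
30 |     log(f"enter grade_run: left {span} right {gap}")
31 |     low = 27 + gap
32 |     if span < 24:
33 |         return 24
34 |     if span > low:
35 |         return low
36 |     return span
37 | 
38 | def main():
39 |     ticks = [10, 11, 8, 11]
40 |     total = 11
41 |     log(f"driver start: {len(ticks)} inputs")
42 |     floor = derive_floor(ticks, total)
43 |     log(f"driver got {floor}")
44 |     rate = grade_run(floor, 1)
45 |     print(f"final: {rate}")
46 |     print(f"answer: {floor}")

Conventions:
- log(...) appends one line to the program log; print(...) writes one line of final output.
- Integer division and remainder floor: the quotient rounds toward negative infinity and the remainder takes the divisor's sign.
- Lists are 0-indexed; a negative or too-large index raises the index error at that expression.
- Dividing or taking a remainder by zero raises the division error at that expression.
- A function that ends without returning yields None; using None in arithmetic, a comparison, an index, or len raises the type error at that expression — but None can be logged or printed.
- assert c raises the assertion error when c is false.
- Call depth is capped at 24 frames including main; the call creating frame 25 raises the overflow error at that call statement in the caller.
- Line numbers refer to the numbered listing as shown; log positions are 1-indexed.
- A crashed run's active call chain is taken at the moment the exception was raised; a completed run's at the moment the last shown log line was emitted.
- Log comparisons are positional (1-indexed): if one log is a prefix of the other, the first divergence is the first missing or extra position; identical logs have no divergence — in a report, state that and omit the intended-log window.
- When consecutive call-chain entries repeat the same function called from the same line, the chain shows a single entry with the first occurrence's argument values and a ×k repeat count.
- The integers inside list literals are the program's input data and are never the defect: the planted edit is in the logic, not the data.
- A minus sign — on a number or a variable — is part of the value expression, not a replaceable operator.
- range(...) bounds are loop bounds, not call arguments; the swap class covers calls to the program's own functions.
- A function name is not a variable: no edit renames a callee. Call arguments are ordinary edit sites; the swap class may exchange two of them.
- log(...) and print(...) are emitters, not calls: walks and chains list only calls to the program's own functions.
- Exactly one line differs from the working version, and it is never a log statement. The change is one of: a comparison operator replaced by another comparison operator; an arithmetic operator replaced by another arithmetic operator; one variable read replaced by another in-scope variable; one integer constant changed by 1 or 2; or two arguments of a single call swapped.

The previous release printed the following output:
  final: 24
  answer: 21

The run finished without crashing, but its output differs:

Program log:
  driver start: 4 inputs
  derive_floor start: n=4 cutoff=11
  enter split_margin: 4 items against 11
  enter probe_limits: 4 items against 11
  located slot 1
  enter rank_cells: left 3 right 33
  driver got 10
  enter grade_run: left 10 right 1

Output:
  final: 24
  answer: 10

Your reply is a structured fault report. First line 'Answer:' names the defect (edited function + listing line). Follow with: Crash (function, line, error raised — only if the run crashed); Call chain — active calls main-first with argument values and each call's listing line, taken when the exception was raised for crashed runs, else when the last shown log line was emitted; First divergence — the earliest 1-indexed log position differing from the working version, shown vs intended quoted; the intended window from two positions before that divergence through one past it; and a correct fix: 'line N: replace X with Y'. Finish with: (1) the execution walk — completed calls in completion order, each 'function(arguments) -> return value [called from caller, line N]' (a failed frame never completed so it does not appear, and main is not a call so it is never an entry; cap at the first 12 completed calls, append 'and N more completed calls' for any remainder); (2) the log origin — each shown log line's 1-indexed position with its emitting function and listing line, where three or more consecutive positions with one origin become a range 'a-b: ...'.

Answer: the defect is in derive_floor at line 27.
Key fact: Position 6 is the first bad log line: 'enter rank_cells: left 3 right 33' should read 'enter rank_cells: left 33 right 3'.
Call chain: main -> grade_run(10, 1) (called at line 44).
First divergence: position 6 — shown 'enter rank_cells: left 3 right 33', intended 'enter rank_cells: left 33 right 3'.
Intended log window:
  4: enter probe_limits: 4 items against 11
  5: located slot 1
  6: enter rank_cells: left 33 right 3
  7: driver got 21
Execution walk:
  probe_limits([10, 11, 8, 11], 11) -> 1  [called from split_margin, line 9]
  split_margin([10, 11, 8, 11], 11) -> 33  [called from derive_floor, line 25]
  rank_cells(3, 33) -> 10  [called from derive_floor, line 27]
  derive_floor([10, 11, 8, 11], 11) -> 10  [called from main, line 42]
  grade_run(10, 1) -> 24  [called from main, line 44]
Log line origins:
  1: from main, line 41
  2: from derive_floor, line 24
  3: from split_margin, line 8
  4: from probe_limits, line 2
  5: from split_margin, line 10
  6: from rank_cells, line 15
  7: from main, line 43
  8: from grade_run, line 30
A correct fix: line 27: replace `rank_cells(3, slot)` with `rank_cells(slot, 3)`.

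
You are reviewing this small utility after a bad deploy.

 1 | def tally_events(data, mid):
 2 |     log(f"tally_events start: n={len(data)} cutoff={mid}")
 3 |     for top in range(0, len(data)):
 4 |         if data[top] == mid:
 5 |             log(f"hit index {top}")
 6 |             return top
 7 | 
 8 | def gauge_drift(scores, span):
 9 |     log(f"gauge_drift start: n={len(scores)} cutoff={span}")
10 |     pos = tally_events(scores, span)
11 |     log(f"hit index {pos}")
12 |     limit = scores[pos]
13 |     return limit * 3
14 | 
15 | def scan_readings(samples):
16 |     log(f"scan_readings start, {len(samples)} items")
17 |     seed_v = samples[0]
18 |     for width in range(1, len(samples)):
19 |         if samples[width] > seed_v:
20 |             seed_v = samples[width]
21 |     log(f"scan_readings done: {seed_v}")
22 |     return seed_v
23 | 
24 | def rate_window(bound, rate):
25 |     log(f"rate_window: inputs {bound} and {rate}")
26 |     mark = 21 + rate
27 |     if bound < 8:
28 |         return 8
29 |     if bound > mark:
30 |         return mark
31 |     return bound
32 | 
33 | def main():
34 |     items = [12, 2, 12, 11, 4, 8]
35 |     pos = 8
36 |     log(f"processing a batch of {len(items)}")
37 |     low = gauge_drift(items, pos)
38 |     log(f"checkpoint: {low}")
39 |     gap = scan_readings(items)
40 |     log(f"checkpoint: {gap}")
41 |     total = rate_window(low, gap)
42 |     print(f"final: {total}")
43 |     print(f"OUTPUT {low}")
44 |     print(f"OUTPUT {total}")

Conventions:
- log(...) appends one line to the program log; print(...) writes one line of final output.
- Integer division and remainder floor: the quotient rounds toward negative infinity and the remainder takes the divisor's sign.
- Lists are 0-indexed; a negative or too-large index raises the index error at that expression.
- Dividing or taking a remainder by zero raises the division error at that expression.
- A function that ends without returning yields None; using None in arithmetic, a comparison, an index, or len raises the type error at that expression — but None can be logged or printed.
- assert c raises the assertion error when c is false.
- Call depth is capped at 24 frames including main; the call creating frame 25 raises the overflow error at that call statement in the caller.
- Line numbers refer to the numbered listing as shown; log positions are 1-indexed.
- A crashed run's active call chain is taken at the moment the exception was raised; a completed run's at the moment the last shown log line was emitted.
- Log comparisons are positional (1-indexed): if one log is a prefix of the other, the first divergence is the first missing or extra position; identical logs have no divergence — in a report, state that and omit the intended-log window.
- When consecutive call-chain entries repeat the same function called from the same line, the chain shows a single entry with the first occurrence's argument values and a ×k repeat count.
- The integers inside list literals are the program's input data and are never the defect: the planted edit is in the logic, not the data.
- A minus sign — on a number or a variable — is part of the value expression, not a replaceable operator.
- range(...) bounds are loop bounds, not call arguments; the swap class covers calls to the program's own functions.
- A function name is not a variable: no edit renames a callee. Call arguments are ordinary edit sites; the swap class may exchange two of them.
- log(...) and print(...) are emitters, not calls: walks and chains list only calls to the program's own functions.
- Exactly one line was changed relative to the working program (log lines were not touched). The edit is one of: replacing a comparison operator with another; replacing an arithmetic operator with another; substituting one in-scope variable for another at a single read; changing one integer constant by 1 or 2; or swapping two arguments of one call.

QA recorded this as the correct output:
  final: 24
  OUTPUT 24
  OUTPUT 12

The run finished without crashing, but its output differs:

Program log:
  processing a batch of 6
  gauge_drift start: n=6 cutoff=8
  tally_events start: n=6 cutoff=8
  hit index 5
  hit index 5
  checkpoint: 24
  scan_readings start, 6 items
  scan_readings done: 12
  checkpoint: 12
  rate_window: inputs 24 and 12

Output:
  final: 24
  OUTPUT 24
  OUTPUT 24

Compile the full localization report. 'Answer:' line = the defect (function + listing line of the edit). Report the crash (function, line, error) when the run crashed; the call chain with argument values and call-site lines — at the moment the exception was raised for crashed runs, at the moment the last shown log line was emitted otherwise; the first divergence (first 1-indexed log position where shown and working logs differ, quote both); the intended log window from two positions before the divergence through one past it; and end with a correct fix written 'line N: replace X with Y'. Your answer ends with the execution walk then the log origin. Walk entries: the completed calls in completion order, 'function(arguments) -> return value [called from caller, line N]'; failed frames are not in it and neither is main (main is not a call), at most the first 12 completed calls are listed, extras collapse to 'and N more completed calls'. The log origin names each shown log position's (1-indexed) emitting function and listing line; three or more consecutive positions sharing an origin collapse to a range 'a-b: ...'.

Answer: the defect is in main at line 44.
The tell: Log streams are identical — the defect surfaces only in the printed output.
Call chain: main -> rate_window(24, 12) (called at line 41).
First divergence: none (the log streams are identical).
Execution walk:
  tally_events([12, 2, 12, 11, 4, 8], 8) -> 5  [called from gauge_drift, line 10]
  gauge_drift([12, 2, 12, 11, 4, 8], 8) -> 24  [called from main, line 37]
  scan_readings([12, 2, 12, 11, 4, 8]) -> 12  [called from main, line 39]
  rate_window(24, 12) -> 24  [called from main, line 41]
Log line origins:
  1: emitted by main (line 36)
  2: emitted by gauge_drift (line 9)
  3: emitted by tally_events (line 2)
  4: emitted by tally_events (line 5)
  5: emitted by gauge_drift (line 11)
  6: emitted by main (line 38)
  7: emitted by scan_readings (line 16)
  8: emitted by scan_readings (line 21)
  9: emitted by main (line 40)
  10: emitted by rate_window (line 25)
A correct fix: line 44: replace `total` with `gap`.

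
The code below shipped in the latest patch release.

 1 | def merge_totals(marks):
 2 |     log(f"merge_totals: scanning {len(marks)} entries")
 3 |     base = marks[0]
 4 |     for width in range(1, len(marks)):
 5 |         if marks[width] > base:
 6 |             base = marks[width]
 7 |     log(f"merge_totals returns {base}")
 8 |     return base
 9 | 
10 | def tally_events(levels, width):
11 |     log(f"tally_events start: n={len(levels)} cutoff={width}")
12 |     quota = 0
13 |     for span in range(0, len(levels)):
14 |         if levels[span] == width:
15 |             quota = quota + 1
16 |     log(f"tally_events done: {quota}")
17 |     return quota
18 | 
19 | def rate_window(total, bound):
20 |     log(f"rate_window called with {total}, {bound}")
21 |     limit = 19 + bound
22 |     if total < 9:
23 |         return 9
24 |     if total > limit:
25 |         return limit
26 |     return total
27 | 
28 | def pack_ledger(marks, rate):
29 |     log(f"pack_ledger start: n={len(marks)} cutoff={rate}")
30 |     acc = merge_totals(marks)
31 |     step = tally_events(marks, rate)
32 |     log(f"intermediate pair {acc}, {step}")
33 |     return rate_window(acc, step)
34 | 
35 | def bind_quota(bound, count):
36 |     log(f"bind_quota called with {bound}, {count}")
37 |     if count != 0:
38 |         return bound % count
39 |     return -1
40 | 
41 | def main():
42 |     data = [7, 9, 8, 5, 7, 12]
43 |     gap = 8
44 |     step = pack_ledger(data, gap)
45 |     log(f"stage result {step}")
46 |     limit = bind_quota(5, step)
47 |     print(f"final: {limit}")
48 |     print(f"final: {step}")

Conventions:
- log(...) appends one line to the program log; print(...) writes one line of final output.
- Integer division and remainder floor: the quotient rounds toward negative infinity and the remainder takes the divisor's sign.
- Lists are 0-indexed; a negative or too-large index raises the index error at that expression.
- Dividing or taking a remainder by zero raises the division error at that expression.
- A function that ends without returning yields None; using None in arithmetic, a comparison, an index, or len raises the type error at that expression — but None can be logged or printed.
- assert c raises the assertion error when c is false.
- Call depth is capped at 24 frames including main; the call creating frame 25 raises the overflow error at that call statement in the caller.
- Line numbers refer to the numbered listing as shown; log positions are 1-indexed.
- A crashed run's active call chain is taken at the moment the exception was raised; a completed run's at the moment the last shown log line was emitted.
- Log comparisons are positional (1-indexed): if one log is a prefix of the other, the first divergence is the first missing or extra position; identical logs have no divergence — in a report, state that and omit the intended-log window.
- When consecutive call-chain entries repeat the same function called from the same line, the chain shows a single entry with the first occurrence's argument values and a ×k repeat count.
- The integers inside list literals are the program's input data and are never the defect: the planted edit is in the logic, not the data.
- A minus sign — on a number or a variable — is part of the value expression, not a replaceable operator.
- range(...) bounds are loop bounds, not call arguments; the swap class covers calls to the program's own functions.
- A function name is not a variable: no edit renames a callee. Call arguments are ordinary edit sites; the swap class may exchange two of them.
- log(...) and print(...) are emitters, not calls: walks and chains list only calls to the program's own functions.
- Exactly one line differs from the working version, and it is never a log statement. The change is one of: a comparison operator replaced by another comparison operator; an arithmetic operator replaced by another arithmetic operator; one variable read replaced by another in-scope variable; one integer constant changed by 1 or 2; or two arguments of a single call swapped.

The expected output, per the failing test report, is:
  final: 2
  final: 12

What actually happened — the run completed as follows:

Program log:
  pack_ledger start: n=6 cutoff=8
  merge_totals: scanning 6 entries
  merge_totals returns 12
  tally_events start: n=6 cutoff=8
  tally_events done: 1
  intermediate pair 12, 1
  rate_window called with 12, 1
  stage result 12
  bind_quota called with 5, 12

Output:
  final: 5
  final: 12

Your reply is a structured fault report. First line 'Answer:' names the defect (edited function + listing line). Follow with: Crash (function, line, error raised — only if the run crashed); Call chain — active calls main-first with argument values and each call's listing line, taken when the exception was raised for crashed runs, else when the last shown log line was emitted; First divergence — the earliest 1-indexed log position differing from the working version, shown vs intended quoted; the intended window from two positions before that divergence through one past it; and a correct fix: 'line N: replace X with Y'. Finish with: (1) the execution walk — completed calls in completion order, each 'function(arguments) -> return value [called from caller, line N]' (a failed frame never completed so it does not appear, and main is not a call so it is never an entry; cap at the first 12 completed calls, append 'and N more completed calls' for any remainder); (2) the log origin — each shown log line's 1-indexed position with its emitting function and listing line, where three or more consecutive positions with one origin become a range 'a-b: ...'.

Answer: the defect is in main at line 46.
Core observation: Everything matches until log position 9, which reads 'bind_quota called with 5, 12' in place of 'bind_quota called with 12, 5'.
Call chain: main -> bind_quota(5, 12) (called at line 46).
First divergence: at position 9 the run shows 'bind_quota called with 5, 12' where the working version logs 'bind_quota called with 12, 5'.
Intended log window:
  7: rate_window called with 12, 1
  8: stage result 12
  9: bind_quota called with 12, 5
Execution walk:
  merge_totals([7, 9, 8, 5, 7, 12]) -> 12  [called from pack_ledger, line 30]
  tally_events([7, 9, 8, 5, 7, 12], 8) -> 1  [called from pack_ledger, line 31]
  rate_window(12, 1) -> 12  [called from pack_ledger, line 33]
  pack_ledger([7, 9, 8, 5, 7, 12], 8) -> 12  [called from main, line 44]
  bind_quota(5, 12) -> 5  [called from main, line 46]
Log origins:
  1: logged in pack_ledger at line 29
  2: logged in merge_totals at line 2
  3: logged in merge_totals at line 7
  4: logged in tally_events at line 11
  5: logged in tally_events at line 16
  6: logged in pack_ledger at line 32
  7: logged in rate_window at line 20
  8: logged in main at line 45
  9: logged in bind_quota at line 36
A correct fix: line 46: replace `bind_quota(5, step)` with `bind_quota(step, 5)`.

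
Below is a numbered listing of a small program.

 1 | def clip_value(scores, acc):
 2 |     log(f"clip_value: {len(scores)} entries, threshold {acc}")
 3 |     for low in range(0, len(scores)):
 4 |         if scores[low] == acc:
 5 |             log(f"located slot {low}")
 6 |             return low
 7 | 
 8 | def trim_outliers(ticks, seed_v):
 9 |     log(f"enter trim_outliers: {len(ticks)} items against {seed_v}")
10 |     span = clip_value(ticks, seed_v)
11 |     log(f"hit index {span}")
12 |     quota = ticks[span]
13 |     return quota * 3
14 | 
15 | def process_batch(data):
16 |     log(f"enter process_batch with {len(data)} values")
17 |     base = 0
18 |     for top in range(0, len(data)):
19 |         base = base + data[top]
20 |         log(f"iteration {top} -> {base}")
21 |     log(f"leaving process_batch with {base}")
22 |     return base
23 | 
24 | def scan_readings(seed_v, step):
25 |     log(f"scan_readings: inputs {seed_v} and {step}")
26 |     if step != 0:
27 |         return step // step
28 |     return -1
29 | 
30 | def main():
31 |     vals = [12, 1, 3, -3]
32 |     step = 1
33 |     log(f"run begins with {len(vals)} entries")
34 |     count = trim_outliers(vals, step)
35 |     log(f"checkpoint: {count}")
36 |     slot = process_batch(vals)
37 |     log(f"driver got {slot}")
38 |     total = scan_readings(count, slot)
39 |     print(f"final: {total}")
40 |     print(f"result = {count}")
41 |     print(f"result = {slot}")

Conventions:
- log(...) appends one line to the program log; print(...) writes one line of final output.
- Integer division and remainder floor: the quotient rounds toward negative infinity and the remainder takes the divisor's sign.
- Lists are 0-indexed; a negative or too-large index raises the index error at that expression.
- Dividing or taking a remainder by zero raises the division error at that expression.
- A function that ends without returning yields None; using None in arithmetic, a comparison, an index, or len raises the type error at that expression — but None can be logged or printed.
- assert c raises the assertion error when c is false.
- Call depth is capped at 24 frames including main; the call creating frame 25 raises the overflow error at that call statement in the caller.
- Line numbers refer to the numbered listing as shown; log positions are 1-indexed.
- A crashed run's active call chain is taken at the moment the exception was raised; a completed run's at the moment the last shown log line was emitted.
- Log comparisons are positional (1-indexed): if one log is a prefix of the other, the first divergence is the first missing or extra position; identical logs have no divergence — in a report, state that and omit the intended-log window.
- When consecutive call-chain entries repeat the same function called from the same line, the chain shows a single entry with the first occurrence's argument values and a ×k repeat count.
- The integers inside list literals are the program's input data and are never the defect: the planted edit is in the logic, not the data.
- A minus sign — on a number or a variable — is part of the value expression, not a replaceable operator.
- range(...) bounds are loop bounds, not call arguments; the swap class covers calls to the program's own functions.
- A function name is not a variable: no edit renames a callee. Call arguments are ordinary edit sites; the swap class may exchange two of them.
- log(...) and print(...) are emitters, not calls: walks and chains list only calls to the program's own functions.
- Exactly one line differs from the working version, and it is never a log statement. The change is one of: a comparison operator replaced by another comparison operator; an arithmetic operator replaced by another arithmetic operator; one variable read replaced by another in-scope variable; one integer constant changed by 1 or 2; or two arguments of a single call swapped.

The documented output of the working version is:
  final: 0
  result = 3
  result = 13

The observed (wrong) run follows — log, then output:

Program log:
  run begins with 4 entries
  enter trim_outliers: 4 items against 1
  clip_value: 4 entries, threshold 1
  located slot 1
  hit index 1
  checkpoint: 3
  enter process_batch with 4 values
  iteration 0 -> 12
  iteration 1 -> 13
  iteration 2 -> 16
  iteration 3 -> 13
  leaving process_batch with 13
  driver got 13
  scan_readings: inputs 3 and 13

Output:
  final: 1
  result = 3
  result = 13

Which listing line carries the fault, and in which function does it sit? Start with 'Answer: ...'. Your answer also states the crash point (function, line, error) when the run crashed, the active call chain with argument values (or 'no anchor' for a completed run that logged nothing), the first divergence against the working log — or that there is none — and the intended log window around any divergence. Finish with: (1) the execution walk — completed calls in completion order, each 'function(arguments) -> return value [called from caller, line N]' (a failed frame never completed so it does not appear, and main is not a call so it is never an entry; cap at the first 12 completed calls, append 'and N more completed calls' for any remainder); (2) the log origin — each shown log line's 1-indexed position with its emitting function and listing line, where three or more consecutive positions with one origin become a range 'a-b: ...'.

Answer: the defect is in scan_readings at line 27.
Core observation: Log streams are identical — the defect surfaces only in the printed output.
Call chain: main -> scan_readings(3, 13) (called at line 38).
First divergence: there is none — every log position agrees.
Execution walk:
  clip_value([12, 1, 3, -3], 1) -> 1  [called from trim_outliers, line 10]
  trim_outliers([12, 1, 3, -3], 1) -> 3  [called from main, line 34]
  process_batch([12, 1, 3, -3]) -> 13  [called from main, line 36]
  scan_readings(3, 13) -> 1  [called from main, line 38]
Origin of each log line:
  1: emitted by main (line 33)
  2: emitted by trim_outliers (line 9)
  3: emitted by clip_value (line 2)
  4: emitted by clip_value (line 5)
  5: emitted by trim_outliers (line 11)
  6: emitted by main (line 35)
  7: emitted by process_batch (line 16)
  8-11: emitted by process_batch (line 20)
  12: emitted by process_batch (line 21)
  13: emitted by main (line 37)
  14: emitted by scan_readings (line 25)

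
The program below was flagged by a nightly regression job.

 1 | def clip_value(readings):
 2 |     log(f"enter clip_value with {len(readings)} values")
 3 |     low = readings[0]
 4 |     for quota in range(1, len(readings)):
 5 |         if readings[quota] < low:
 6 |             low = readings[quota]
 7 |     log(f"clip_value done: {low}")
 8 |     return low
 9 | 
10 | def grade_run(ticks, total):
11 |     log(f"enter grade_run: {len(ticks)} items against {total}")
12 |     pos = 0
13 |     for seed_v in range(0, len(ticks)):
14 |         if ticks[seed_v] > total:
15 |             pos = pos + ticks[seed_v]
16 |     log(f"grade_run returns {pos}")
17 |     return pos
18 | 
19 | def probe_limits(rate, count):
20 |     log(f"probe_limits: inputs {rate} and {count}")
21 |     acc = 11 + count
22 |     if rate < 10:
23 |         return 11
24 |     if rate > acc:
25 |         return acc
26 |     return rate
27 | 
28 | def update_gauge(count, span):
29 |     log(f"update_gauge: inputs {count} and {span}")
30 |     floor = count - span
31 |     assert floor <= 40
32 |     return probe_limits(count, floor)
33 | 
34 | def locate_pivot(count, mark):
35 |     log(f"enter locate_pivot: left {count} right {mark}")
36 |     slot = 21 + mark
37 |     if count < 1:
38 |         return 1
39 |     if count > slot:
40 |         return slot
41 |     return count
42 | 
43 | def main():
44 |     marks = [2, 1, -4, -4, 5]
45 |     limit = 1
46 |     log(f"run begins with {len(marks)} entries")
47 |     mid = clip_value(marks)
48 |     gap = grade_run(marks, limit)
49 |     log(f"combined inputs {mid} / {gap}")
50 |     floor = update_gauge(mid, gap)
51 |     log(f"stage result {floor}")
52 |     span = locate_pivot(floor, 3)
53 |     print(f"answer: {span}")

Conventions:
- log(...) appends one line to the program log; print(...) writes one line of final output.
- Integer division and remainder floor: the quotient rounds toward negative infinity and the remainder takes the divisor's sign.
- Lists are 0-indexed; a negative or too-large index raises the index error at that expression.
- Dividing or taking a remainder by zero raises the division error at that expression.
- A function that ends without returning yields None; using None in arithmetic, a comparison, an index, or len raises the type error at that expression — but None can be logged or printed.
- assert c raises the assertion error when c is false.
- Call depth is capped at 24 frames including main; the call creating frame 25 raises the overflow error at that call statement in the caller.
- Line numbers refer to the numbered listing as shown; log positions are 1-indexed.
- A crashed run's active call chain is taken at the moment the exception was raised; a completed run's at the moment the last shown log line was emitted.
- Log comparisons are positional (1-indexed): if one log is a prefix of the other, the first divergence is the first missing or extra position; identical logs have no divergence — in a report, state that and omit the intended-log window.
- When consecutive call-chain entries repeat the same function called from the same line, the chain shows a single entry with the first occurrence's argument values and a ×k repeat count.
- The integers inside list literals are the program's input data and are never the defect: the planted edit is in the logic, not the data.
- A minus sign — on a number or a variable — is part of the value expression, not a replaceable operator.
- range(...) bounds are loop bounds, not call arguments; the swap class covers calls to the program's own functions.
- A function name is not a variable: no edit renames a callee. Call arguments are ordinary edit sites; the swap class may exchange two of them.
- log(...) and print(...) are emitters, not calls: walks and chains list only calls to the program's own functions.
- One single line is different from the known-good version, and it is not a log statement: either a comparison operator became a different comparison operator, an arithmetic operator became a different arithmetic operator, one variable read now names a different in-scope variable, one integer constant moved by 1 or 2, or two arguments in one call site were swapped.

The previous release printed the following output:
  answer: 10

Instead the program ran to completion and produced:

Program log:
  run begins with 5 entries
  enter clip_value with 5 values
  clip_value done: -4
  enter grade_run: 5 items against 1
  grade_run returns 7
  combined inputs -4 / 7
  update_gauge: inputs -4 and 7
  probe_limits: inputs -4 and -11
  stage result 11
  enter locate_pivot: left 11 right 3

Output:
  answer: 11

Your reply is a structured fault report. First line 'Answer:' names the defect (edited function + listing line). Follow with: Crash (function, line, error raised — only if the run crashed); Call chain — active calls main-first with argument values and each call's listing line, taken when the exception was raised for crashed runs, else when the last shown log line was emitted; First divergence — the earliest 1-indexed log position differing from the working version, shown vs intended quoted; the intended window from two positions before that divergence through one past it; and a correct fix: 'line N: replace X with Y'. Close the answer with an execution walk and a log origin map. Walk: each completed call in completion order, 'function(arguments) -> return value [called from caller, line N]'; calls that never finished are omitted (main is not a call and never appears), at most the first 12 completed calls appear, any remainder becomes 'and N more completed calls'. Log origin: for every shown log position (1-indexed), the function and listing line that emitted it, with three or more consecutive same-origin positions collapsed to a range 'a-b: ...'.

Answer: the defect is in probe_limits at line 23.
Key observation: Everything matches until log position 9, which reads 'stage result 11' in place of 'stage result 10'.
Call chain: main -> locate_pivot(11, 3) (called at line 52).
First divergence: at position 9 the run shows 'stage result 11' where the working version logs 'stage result 10'.
Intended log window:
  7: update_gauge: inputs -4 and 7
  8: probe_limits: inputs -4 and -11
  9: stage result 10
  10: enter locate_pivot: left 10 right 3
Execution walk:
  clip_value([2, 1, -4, -4, 5]) -> -4  [called from main, line 47]
  grade_run([2, 1, -4, -4, 5], 1) -> 7  [called from main, line 48]
  probe_limits(-4, -11) -> 11  [called from update_gauge, line 32]
  update_gauge(-4, 7) -> 11  [called from main, line 50]
  locate_pivot(11, 3) -> 11  [called from main, line 52]
Log line origins:
  1: logged in main at line 46
  2: logged in clip_value at line 2
  3: logged in clip_value at line 7
  4: logged in grade_run at line 11
  5: logged in grade_run at line 16
  6: logged in main at line 49
  7: logged in update_gauge at line 29
  8: logged in probe_limits at line 20
  9: logged in main at line 51
  10: logged in locate_pivot at line 35
A correct fix: line 23: replace `11` with `10`.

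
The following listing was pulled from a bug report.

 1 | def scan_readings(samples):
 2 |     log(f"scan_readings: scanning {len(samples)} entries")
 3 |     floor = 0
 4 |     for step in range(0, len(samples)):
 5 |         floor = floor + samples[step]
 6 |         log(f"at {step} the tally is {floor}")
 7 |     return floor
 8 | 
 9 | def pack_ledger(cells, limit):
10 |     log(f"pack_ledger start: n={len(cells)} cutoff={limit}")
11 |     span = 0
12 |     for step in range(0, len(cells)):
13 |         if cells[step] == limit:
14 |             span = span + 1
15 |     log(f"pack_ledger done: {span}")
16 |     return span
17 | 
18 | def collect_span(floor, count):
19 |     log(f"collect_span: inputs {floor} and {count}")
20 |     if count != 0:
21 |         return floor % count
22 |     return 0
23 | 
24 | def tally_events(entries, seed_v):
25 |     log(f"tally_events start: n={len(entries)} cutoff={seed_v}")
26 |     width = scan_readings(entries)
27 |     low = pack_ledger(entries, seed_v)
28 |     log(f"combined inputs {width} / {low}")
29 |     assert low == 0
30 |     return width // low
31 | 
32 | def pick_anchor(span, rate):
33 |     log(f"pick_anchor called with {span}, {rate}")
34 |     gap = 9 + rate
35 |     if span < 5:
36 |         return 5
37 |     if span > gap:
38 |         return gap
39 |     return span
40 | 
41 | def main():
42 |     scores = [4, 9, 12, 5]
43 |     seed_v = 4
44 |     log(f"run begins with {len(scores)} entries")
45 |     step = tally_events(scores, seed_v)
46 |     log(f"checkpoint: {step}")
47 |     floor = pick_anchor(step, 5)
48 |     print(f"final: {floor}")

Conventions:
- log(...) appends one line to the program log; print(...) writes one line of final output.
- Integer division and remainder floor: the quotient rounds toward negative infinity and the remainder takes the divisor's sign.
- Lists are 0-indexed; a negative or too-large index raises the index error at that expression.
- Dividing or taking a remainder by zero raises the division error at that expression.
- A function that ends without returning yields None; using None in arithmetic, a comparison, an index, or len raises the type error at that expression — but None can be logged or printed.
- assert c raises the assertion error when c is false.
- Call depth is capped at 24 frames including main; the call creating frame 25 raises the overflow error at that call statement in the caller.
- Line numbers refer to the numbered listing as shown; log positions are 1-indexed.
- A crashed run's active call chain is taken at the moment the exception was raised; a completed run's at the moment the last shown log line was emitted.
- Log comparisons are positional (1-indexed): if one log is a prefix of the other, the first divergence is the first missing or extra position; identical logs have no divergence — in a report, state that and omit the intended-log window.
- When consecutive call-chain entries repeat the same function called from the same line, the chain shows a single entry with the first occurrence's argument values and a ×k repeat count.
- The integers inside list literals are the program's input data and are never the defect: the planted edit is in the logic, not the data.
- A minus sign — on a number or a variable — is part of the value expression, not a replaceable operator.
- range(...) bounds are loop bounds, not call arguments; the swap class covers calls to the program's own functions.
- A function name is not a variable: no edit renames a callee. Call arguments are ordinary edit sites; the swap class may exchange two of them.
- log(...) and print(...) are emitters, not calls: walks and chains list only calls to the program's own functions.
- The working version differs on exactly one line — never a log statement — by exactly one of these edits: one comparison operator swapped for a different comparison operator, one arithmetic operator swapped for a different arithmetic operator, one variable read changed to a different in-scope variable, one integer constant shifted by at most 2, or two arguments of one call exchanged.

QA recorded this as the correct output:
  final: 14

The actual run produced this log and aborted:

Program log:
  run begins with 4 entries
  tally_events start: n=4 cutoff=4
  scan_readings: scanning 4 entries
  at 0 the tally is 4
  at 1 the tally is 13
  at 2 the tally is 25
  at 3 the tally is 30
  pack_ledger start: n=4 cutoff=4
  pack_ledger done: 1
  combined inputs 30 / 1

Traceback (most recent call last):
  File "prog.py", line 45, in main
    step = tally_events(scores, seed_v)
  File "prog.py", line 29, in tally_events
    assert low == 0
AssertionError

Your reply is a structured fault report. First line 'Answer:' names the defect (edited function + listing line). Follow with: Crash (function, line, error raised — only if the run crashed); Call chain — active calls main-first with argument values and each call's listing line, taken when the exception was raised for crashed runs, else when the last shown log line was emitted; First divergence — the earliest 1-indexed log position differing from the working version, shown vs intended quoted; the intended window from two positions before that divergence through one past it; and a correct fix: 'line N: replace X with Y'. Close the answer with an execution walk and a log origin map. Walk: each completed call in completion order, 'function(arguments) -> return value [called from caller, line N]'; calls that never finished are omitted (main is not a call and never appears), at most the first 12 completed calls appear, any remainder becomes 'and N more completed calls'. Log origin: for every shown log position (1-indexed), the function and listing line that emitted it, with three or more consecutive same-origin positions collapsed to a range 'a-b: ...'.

Answer: the defect is in tally_events at line 29.
Core observation: A complete run would log 'checkpoint: 30' next, but this one stopped at 10 lines.
Crash: tally_events, line 29, AssertionError.
Call chain: main -> tally_events([4, 9, 12, 5], 4) (called at line 45).
First divergence: position 11; the shown log stops at 10 lines while the working version next logs 'checkpoint: 30'.
Intended log window:
  9: pack_ledger done: 1
  10: combined inputs 30 / 1
  11: checkpoint: 30
  12: pick_anchor called with 30, 5
Execution walk:
  scan_readings([4, 9, 12, 5]) -> 30  [called from tally_events, line 26]
  pack_ledger([4, 9, 12, 5], 4) -> 1  [called from tally_events, line 27]
Log origins:
  1: emitted by main (line 44)
  2: emitted by tally_events (line 25)
  3: emitted by scan_readings (line 2)
  4-7: emitted by scan_readings (line 6)
  8: emitted by pack_ledger (line 10)
  9: emitted by pack_ledger (line 15)
  10: emitted by tally_events (line 28)
A correct fix: line 29: replace `==` with `>`.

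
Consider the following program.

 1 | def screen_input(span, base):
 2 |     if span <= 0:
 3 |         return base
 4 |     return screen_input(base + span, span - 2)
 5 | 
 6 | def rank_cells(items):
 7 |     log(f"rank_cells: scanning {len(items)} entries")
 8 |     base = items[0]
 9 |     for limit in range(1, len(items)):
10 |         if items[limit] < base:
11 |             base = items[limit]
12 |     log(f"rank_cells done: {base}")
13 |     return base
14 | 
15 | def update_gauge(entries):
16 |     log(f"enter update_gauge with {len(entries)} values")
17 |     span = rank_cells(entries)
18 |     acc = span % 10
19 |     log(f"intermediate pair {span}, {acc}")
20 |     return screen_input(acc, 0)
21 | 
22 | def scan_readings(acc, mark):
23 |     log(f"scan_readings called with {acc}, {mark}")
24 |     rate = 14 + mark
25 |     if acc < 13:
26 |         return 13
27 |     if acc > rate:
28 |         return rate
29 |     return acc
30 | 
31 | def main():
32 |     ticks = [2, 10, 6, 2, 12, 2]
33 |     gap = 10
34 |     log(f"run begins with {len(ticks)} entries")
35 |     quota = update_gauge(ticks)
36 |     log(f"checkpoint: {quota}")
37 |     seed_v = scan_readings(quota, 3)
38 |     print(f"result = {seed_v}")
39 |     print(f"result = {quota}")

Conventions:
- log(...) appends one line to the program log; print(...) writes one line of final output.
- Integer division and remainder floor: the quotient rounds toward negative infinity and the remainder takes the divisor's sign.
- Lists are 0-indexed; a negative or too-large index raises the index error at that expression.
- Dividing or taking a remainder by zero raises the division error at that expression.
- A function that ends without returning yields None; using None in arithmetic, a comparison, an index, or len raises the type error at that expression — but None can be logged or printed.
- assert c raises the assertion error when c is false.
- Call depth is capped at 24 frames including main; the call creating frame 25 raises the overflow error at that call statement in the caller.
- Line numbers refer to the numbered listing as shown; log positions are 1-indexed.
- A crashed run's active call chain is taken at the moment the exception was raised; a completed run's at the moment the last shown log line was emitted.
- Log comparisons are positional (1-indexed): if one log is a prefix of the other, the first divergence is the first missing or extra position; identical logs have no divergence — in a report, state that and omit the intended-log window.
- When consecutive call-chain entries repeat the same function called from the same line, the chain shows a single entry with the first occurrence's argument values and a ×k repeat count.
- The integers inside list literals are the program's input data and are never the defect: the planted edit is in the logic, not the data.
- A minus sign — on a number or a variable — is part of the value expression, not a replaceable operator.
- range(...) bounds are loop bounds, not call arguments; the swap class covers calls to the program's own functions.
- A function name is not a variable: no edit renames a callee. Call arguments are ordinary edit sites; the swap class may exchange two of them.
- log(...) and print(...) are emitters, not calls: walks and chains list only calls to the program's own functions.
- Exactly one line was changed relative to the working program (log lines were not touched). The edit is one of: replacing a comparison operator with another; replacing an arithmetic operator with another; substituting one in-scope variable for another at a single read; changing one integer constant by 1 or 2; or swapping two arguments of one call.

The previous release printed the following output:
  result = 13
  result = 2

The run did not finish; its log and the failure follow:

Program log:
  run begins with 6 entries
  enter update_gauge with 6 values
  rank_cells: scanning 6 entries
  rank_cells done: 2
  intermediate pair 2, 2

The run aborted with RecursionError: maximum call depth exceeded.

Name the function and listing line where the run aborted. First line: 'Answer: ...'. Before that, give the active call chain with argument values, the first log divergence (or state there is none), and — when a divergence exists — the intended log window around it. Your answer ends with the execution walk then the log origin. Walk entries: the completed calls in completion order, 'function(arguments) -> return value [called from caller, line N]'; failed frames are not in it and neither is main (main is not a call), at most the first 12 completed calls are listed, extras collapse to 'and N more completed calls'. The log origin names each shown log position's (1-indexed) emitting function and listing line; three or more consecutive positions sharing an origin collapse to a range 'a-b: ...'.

Answer: the error was raised in screen_input, line 4.
Core observation: After 5 matching log lines the faulty run goes silent, while the working version continues with 'checkpoint: 2'.
Call chain: main -> update_gauge([2, 10, 6, 2, 12, 2]) (called at line 35) -> screen_input(2, 0) (called at line 20) -> screen_input(2, 0) (called at line 4) ×21.
First divergence: position 6 — the faulty run's log ends after 5 lines; the working version continues with 'checkpoint: 2'.
Intended log window:
  4: rank_cells done: 2
  5: intermediate pair 2, 2
  6: checkpoint: 2
  7: scan_readings called with 2, 3
Execution walk:
  rank_cells([2, 10, 6, 2, 12, 2]) -> 2  [called from update_gauge, line 17]
Log line origins:
  1 — main, line 34
  2 — update_gauge, line 16
  3 — rank_cells, line 7
  4 — rank_cells, line 12
  5 — update_gauge, line 19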